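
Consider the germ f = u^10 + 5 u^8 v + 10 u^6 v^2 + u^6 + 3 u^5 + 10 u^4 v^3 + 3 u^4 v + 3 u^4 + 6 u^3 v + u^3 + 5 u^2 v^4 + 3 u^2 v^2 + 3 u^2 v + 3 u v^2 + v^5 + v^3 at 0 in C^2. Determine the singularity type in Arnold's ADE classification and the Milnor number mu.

The Hessian of f at 0 is [[0, 0], [0, 0]] with rank 0, so corank 2. A Groebner basis of the Jacobian ideal J(f) in C{u,v} is {u^2/4 + u*v^3 + u*v^2/2 + u*v/2 + v^3/2 + v^2/4, v^4, u^3 + 3*u^2/2 + 3*u*v + v^3 + 3*v^2/2, u^2*v - u^2/2 + u*v^2 - u*v - v^2/2}; counting standard monomials gives mu = 8. Corank 2; j^3 = (u + v)^3 is a perfect cube, so E-series; the 5-jet and mu = 8 give E_8.

Type E_8, Milnor number mu = 8.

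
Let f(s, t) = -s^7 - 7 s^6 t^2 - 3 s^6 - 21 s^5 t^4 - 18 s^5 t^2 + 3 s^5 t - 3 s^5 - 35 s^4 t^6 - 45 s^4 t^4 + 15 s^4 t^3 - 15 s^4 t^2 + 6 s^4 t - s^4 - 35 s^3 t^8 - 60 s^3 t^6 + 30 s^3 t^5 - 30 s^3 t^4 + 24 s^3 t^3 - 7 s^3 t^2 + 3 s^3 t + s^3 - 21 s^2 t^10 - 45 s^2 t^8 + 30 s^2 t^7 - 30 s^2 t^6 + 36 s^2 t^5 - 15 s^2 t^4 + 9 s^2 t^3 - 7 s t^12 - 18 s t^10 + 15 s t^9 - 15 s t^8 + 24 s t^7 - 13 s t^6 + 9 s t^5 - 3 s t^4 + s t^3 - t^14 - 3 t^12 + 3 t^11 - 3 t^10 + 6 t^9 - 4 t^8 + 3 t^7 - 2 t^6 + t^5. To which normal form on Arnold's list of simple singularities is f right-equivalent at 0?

The Hessian of f at 0 is [[0, 0], [0, 0]] with rank 0, so corank 2. A Groebner basis of the Jacobian ideal J(f) in C{s,t} is {-s^2/2 + t^4 - t^3/6, s^3, s^2*t + s^2/6 + t^3/18, 5*s^2/6 + s*t^2 + 5*t^3/18}; counting standard monomials gives mu = 7. Corank 2; j^3 = s^3 is a perfect cube, so E-series; the 4-jet and mu = 7 give E_7.

E_{7}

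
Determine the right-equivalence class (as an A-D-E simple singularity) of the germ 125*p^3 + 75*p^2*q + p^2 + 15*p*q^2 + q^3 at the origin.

The Hessian of f at 0 is [[2, 0], [0, 0]] with rank 1, so corank 1. A Groebner basis of the Jacobian ideal J(f) in C{p,q} is {q^2, p}; counting standard monomials gives mu = 2. Corank 1: A-series; mu = 2 gives A_2.

A_2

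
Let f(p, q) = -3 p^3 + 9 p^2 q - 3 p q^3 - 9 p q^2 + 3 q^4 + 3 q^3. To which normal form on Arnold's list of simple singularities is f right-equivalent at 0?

The Hessian of f at 0 has rank 0. Corank 2; j^3 = -3*(p - q)^3 is a perfect cube, so E-series; the 4-jet and mu = 7 give E_7.

E_7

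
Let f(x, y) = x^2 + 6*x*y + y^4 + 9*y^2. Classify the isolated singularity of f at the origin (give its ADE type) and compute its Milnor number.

Type A3, Milnor number mu = 3.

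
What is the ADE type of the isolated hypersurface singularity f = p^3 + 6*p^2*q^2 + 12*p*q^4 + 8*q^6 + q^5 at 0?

E_{8}

The Hessian of f at 0 has rank 0. Corank 2; j^3 = p^3 is a perfect cube, so E-series; the 5-jet and mu = 8 give E_8.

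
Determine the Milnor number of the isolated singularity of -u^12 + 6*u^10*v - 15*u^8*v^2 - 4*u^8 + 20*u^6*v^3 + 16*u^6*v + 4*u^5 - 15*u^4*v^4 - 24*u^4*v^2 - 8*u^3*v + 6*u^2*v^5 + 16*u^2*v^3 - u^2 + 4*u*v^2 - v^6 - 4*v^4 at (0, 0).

The Hessian of f at 0 has rank 1. Corank 1: A-series; mu = 5 gives A_5.

5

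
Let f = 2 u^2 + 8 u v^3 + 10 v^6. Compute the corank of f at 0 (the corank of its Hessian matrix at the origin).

Hessian at 0 has rank 1.

1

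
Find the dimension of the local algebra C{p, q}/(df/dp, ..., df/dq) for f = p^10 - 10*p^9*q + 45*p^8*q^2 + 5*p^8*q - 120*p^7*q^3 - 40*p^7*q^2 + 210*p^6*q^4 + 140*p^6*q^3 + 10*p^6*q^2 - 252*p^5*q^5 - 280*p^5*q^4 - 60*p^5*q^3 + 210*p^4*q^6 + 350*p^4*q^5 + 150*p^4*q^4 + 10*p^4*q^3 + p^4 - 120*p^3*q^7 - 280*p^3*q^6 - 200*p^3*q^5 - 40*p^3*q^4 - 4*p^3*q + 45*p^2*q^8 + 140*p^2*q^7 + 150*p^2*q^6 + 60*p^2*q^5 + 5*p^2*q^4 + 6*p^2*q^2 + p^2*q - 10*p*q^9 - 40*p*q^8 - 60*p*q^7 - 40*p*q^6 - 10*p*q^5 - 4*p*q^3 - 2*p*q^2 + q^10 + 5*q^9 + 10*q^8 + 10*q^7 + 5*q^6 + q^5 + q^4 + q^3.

The Hessian of f at 0 has rank 0. Corank 2; j^3 = q*(p - q)^2 has shape L^2 M (L != M), so D-series; mu = 6 gives D_6.

6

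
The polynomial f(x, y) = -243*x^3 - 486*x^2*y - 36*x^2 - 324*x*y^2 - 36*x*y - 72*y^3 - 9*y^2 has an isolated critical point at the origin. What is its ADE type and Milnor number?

Type A_{2}, Milnor number mu = 2.

The Hessian of f at 0 has rank 1. Corank 1: A-series; mu = 2 gives A_2.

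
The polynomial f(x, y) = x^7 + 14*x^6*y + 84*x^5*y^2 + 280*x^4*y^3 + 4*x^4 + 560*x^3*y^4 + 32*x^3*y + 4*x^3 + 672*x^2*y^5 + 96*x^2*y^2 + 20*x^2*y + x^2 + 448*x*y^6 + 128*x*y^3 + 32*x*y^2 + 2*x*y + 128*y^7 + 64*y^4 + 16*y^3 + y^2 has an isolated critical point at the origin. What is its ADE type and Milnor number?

Type A_{6}, Milnor number mu = 6.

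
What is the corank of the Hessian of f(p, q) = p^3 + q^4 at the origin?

2

Hessian at 0 has rank 0.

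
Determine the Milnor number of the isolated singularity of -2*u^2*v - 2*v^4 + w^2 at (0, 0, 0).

5

The Hessian of f at 0 is [[0, 0, 0], [0, 0, 0], [0, 0, 2]] with rank 1, so corank 2. A Groebner basis of the Jacobian ideal J(f) in C{u,v,w} is {u^3, u^2/4 + v^3, u*v, w}; counting standard monomials gives mu = 5. Corank 2; j^3 = -2*u^2*v has shape L^2 M (L != M), so D-series; mu = 5 gives D_5.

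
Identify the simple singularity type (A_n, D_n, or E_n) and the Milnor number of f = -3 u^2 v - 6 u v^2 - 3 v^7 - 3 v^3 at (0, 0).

Type D_{8}, Milnor number mu = 8.

The Hessian of f at 0 has rank 0. Corank 2; j^3 = -3*v*(u + v)^2 has shape L^2 M (L != M), so D-series; mu = 8 gives D_8.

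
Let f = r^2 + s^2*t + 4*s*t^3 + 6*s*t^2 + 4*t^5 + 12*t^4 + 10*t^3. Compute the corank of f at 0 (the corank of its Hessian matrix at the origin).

Hessian at 0 has rank 1.

2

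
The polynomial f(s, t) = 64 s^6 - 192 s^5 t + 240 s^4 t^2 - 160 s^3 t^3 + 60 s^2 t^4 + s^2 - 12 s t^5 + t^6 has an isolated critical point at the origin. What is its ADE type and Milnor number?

The Hessian of f at 0 is [[2, 0], [0, 0]] with rank 1, so corank 1. A Groebner basis of the Jacobian ideal J(f) in C{s,t} is {t^5, s}; counting standard monomials gives mu = 5. Corank 1: A-series; mu = 5 gives A_5.

Type A5, Milnor number mu = 5.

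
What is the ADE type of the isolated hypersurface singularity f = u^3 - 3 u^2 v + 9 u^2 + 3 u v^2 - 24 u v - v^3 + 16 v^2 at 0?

A2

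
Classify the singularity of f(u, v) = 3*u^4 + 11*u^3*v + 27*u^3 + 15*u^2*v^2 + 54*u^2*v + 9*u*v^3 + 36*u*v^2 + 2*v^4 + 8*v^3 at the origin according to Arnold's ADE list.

The Hessian of f at 0 has rank 0. Corank 2; j^3 = (3*u + 2*v)^3 is a perfect cube, so E-series; the 4-jet and mu = 7 give E_7.

E7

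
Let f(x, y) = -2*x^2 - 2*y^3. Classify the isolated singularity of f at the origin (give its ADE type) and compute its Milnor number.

Type A_{2}, Milnor number mu = 2.

The Hessian of f at 0 has rank 1. Corank 1: A-series; mu = 2 gives A_2.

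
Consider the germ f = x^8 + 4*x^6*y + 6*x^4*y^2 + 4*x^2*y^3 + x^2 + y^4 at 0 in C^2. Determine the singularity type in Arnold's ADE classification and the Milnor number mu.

Type A3, Milnor number mu = 3.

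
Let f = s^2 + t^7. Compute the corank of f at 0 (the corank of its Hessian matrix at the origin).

1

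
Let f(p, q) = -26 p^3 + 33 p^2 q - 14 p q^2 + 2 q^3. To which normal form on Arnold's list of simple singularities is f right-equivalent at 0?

The Hessian of f at 0 is [[0, 0], [0, 0]] with rank 0, so corank 2. A Groebner basis of the Jacobian ideal J(f) in C{p,q} is {q^3, p^2 - 2*q^2/3, p*q - q^2}; counting standard monomials gives mu = 4. Corank 2; j^3 = -(2*p - q)*(13*p^2 - 10*p*q + 2*q^2) splits into three distinct lines over C (the quadratic factor has nonzero discriminant), so D_4.

D_4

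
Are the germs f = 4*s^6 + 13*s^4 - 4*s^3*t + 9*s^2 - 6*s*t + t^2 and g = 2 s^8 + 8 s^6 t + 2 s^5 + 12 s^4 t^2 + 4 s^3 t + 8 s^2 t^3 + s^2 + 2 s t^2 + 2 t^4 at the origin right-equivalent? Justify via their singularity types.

The Hessian of f at 0 has rank 1. Corank 1: A-series; mu = 3 gives A_3. The Hessian of g at 0 has rank 1. Corank 1: A-series; mu = 3 gives A_3. Both have type A_3, hence right-equivalent.

Yes.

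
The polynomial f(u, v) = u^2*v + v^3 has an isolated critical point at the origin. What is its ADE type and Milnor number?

The Hessian of f at 0 has rank 0. Corank 2; j^3 = v*(u^2 + v^2) splits into three distinct lines over C (the quadratic factor has nonzero discriminant), so D_4.

Type D_4, Milnor number mu = 4.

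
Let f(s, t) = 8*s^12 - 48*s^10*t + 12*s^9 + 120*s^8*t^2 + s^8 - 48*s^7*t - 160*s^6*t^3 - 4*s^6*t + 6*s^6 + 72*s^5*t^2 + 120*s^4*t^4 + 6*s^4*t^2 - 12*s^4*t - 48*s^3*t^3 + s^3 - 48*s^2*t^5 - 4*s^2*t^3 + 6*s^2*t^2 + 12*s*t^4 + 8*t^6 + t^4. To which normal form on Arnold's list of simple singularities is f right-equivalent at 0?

E_6

The Hessian of f at 0 is [[0, 0], [0, 0]] with rank 0, so corank 2. A Groebner basis of the Jacobian ideal J(f) in C{s,t} is {s^3, s^2*t, s^2/4 + s*t^2, t^3}; counting standard monomials gives mu = 6. Corank 2; j^3 = s^3 is a perfect cube, so E-series; the 4-jet and mu = 6 give E_6.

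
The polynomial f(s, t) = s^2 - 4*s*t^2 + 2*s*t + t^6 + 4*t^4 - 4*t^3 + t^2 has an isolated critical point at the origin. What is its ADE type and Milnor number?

Type A_{5}, Milnor number mu = 5.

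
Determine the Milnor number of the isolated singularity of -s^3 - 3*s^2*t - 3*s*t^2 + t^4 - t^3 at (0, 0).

6

The Hessian of f at 0 has rank 0. Corank 2; j^3 = -(s + t)^3 is a perfect cube, so E-series; the 4-jet and mu = 6 give E_6.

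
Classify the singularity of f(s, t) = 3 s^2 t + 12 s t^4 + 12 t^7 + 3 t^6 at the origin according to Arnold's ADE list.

The Hessian of f at 0 is [[0, 0], [0, 0]] with rank 0, so corank 2. A Groebner basis of the Jacobian ideal J(f) in C{s,t} is {s*t/2 + t^4, s^3, s^2*t, -s^2/3 + s*t^2}; counting standard monomials gives mu = 7. Corank 2; j^3 = 3*s^2*t has shape L^2 M (L != M), so D-series; mu = 7 gives D_7.

D7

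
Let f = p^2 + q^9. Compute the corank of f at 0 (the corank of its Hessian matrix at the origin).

Hessian at 0 has rank 1.

1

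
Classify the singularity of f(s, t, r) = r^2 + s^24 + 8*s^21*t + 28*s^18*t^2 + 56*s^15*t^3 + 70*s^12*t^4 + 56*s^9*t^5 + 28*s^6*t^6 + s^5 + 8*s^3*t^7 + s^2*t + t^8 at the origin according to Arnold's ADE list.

D_{9}

The Hessian of f at 0 has rank 1. Corank 2; j^3 = s^2*t has shape L^2 M (L != M), so D-series; mu = 9 gives D_9.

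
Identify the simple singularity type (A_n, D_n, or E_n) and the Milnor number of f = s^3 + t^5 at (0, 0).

The Hessian of f at 0 has rank 0. Corank 2; j^3 = s^3 is a perfect cube, so E-series; the 5-jet and mu = 8 give E_8.

Type E8, Milnor number mu = 8.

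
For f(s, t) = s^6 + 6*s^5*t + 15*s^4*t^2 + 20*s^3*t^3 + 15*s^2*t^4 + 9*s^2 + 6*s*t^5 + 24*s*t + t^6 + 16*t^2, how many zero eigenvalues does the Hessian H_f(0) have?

1

Hessian at 0 has rank 1.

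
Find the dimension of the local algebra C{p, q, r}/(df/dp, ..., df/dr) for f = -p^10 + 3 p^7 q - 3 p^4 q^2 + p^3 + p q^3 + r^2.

7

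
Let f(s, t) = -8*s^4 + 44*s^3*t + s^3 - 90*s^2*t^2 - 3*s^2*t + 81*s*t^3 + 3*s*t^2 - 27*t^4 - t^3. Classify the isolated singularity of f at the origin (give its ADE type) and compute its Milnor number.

Type E7, Milnor number mu = 7.

The Hessian of f at 0 has rank 0. Corank 2; j^3 = (s - t)^3 is a perfect cube, so E-series; the 4-jet and mu = 7 give E_7.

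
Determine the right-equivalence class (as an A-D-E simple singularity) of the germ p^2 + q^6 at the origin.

The Hessian of f at 0 is [[2, 0], [0, 0]] with rank 1, so corank 1. A Groebner basis of the Jacobian ideal J(f) in C{p,q} is {q^5, p}; counting standard monomials gives mu = 5. Corank 1: A-series; mu = 5 gives A_5.

A_5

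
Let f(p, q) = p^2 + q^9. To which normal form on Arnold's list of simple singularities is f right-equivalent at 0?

The Hessian of f at 0 is [[2, 0], [0, 0]] with rank 1, so corank 1. A Groebner basis of the Jacobian ideal J(f) in C{p,q} is {q^8, p}; counting standard monomials gives mu = 8. Corank 1: A-series; mu = 8 gives A_8.

A_8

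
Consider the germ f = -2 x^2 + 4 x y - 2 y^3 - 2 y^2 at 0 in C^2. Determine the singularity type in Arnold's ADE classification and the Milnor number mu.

The Hessian of f at 0 has rank 1. Corank 1: A-series; mu = 2 gives A_2.

Type A_2, Milnor number mu = 2.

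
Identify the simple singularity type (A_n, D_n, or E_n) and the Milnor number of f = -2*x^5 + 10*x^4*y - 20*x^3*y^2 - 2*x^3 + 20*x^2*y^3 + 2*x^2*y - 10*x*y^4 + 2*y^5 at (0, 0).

Type D6, Milnor number mu = 6.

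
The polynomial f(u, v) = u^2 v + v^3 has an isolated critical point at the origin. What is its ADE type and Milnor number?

The Hessian of f at 0 is [[0, 0], [0, 0]] with rank 0, so corank 2. A Groebner basis of the Jacobian ideal J(f) in C{u,v} is {v^3, u^2 + 3*v^2, u*v}; counting standard monomials gives mu = 4. Corank 2; j^3 = v*(u^2 + v^2) splits into three distinct lines over C (the quadratic factor has nonzero discriminant), so D_4.

Type D4, Milnor number mu = 4.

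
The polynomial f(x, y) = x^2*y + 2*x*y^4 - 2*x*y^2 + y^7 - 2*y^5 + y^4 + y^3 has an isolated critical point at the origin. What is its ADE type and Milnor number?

The Hessian of f at 0 is [[0, 0], [0, 0]] with rank 0, so corank 2. A Groebner basis of the Jacobian ideal J(f) in C{x,y} is {x^3 + x^2/4 - y^2/4, x^2/4 + y^3 - y^2/4, x*y - y^2}; counting standard monomials gives mu = 5. Corank 2; j^3 = y*(x - y)^2 has shape L^2 M (L != M), so D-series; mu = 5 gives D_5.

Type D_5, Milnor number mu = 5.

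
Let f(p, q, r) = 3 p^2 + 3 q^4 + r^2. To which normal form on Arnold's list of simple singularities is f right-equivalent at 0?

The Hessian of f at 0 is [[6, 0, 0], [0, 0, 0], [0, 0, 2]] with rank 2, so corank 1. A Groebner basis of the Jacobian ideal J(f) in C{p,q,r} is {q^3, p, r}; counting standard monomials gives mu = 3. Corank 1: A-series; mu = 3 gives A_3.

A_3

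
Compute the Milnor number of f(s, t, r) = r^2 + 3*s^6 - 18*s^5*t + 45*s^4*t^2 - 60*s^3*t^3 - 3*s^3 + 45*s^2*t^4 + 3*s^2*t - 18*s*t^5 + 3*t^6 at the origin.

7

The Hessian of f at 0 has rank 1. Corank 2; j^3 = -3*s^2*(s - t) has shape L^2 M (L != M), so D-series; mu = 7 gives D_7.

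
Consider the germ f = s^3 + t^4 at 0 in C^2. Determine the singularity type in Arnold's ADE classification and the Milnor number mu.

Type E_{6}, Milnor number mu = 6.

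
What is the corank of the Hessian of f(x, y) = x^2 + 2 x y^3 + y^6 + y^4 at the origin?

1

Hessian at 0 has rank 1.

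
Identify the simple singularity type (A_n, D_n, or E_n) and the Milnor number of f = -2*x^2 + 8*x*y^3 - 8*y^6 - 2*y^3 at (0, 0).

The Hessian of f at 0 has rank 1. Corank 1: A-series; mu = 2 gives A_2.

Type A2, Milnor number mu = 2.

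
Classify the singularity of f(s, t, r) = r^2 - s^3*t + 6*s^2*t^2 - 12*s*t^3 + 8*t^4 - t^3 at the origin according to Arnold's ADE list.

The Hessian of f at 0 has rank 1. Corank 2; j^3 = -t^3 is a perfect cube, so E-series; the 4-jet and mu = 7 give E_7.

E_{7}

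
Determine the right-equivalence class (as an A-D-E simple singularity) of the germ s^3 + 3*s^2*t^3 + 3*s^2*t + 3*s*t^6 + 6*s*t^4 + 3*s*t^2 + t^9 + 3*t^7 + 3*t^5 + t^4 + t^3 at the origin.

The Hessian of f at 0 has rank 0. Corank 2; j^3 = (s + t)^3 is a perfect cube, so E-series; the 4-jet and mu = 6 give E_6.

E6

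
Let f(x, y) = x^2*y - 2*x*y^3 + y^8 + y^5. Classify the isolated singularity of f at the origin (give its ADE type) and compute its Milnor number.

Type D9, Milnor number mu = 9.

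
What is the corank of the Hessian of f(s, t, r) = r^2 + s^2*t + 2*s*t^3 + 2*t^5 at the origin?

The Hessian at 0 is [[0, 0, 0], [0, 0, 0], [0, 0, 2]] of rank 1; hence corank 2.

2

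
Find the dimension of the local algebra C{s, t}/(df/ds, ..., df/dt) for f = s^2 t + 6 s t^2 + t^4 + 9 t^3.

5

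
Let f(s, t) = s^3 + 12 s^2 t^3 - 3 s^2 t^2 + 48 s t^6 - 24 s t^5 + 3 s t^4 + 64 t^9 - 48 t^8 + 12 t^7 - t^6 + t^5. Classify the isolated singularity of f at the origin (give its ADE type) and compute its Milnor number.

The Hessian of f at 0 has rank 0. Corank 2; j^3 = s^3 is a perfect cube, so E-series; the 5-jet and mu = 8 give E_8.

Type E_{8}, Milnor number mu = 8.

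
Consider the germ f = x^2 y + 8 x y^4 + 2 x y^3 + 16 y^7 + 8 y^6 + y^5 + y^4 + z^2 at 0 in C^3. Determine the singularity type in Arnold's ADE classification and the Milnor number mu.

The Hessian of f at 0 has rank 1. Corank 2; j^3 = x^2*y has shape L^2 M (L != M), so D-series; mu = 5 gives D_5.

Type D_5, Milnor number mu = 5.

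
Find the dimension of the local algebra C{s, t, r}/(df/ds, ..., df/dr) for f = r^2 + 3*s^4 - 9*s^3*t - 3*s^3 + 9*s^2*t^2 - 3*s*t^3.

The Hessian of f at 0 has rank 1. Corank 2; j^3 = -3*s^3 is a perfect cube, so E-series; the 4-jet and mu = 7 give E_7.

7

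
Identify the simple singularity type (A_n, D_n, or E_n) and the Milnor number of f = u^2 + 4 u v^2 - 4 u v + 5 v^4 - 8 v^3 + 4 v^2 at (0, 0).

Type A_3, Milnor number mu = 3.

The Hessian of f at 0 has rank 1. Corank 1: A-series; mu = 3 gives A_3.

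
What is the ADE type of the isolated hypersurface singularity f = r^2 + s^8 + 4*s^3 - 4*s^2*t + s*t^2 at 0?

The Hessian of f at 0 has rank 1. Corank 2; j^3 = s*(2*s - t)^2 has shape L^2 M (L != M), so D-series; mu = 9 gives D_9.

D_{9}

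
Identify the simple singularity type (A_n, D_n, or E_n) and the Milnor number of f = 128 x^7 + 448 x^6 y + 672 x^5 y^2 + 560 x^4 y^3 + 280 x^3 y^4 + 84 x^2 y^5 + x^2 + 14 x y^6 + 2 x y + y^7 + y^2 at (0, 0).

Type A_{6}, Milnor number mu = 6.

The Hessian of f at 0 is [[2, 2], [2, 2]] with rank 1, so corank 1. A Groebner basis of the Jacobian ideal J(f) in C{x,y} is {y^6, x + y}; counting standard monomials gives mu = 6. Corank 1: A-series; mu = 6 gives A_6.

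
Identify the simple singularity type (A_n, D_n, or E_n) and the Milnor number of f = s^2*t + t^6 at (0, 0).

The Hessian of f at 0 has rank 0. Corank 2; j^3 = s^2*t has shape L^2 M (L != M), so D-series; mu = 7 gives D_7.

Type D_7, Milnor number mu = 7.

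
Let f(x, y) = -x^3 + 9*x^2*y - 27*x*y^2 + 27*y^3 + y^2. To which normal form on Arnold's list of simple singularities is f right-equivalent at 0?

The Hessian of f at 0 is [[0, 0], [0, 2]] with rank 1, so corank 1. A Groebner basis of the Jacobian ideal J(f) in C{x,y} is {x^2, y}; counting standard monomials gives mu = 2. Corank 1: A-series; mu = 2 gives A_2.

A_{2}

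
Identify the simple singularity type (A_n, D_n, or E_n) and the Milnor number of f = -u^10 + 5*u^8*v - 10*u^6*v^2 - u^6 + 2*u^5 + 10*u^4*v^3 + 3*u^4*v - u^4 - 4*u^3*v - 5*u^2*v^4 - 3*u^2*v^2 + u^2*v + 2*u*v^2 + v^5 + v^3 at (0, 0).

Type D6, Milnor number mu = 6.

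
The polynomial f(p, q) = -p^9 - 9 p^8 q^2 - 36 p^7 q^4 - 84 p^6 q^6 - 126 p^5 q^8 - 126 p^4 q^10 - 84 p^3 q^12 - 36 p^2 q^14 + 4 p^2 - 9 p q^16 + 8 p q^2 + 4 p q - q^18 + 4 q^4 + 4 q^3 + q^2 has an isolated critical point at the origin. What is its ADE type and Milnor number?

Type A8, Milnor number mu = 8.

The Hessian of f at 0 has rank 1. Corank 1: A-series; mu = 8 gives A_8.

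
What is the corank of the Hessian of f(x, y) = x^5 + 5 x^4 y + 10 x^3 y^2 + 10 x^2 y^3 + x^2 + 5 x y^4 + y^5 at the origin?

The Hessian at 0 is [[2, 0], [0, 0]] of rank 1; hence corank 1.

1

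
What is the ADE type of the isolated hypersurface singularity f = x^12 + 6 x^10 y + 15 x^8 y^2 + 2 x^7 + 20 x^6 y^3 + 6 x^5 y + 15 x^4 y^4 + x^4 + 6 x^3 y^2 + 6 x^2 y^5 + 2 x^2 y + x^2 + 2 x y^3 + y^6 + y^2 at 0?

A_{1}

The Hessian of f at 0 is [[2, 0], [0, 2]] with rank 2, so corank 0. A Groebner basis of the Jacobian ideal J(f) in C{x,y} is {x, y}; counting standard monomials gives mu = 1. Corank 0: nondegenerate Morse point, so A_1.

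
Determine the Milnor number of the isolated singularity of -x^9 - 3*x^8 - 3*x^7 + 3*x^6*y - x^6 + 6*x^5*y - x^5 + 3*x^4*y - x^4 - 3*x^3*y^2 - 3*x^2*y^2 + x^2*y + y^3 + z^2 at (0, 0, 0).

4

The Hessian of f at 0 has rank 1. Corank 2; j^3 = y*(x^2 + y^2) splits into three distinct lines over C (the quadratic factor has nonzero discriminant), so D_4.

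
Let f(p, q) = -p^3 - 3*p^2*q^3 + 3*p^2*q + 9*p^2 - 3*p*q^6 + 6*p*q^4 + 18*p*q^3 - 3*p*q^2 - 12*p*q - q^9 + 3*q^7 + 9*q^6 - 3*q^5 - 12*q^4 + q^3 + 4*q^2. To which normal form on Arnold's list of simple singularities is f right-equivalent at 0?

The Hessian of f at 0 is [[18, -12], [-12, 8]] with rank 1, so corank 1. A Groebner basis of the Jacobian ideal J(f) in C{p,q} is {q^2, p - 2*q/3}; counting standard monomials gives mu = 2. Corank 1: A-series; mu = 2 gives A_2.

A_{2}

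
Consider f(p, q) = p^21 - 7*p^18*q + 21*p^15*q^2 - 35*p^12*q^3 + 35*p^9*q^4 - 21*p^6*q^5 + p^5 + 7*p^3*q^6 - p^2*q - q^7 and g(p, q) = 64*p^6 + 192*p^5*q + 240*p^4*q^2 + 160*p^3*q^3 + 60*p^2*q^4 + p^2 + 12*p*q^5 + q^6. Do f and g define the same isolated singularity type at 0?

No.

The Hessian of f at 0 is [[0, 0], [0, 0]] with rank 0, so corank 2. A Groebner basis of the Jacobian ideal J(f) in C{p,q} is {p^2/7 + q^6, p^3, p*q}; counting standard monomials gives mu = 8. Corank 2; j^3 = -p^2*q has shape L^2 M (L != M), so D-series; mu = 8 gives D_8. The Hessian of g at 0 is [[2, 0], [0, 0]] with rank 1, so corank 1. A Groebner basis of the Jacobian ideal J(g) in C{p,q} is {q^5, p}; counting standard monomials gives mu = 5. Corank 1: A-series; mu = 5 gives A_5. f is D_8 but g is A_5, hence not right-equivalent.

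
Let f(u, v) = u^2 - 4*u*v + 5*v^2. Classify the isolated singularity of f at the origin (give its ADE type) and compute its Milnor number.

The Hessian of f at 0 has rank 2. Corank 0: nondegenerate Morse point, so A_1.

Type A1, Milnor number mu = 1.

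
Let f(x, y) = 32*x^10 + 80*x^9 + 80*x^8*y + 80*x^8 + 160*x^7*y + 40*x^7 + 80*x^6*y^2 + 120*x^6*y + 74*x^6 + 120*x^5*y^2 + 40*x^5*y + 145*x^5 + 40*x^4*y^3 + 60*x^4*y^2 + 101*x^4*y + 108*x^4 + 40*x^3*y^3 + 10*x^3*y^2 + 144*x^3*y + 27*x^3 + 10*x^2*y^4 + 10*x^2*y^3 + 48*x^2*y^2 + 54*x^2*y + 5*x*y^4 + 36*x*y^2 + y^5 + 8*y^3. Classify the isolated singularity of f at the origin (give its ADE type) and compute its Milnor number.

Type E_8, Milnor number mu = 8.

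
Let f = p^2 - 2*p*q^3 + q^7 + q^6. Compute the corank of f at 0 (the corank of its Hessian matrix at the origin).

1

Hessian at 0 has rank 1.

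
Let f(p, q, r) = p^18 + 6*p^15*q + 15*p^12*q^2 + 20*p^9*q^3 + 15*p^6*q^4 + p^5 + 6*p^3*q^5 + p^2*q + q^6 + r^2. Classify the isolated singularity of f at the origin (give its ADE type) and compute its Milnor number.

The Hessian of f at 0 has rank 1. Corank 2; j^3 = p^2*q has shape L^2 M (L != M), so D-series; mu = 7 gives D_7.

Type D7, Milnor number mu = 7.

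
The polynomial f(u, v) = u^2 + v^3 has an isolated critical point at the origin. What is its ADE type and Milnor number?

Type A2, Milnor number mu = 2.

The Hessian of f at 0 is [[2, 0], [0, 0]] with rank 1, so corank 1. A Groebner basis of the Jacobian ideal J(f) in C{u,v} is {v^2, u}; counting standard monomials gives mu = 2. Corank 1: A-series; mu = 2 gives A_2.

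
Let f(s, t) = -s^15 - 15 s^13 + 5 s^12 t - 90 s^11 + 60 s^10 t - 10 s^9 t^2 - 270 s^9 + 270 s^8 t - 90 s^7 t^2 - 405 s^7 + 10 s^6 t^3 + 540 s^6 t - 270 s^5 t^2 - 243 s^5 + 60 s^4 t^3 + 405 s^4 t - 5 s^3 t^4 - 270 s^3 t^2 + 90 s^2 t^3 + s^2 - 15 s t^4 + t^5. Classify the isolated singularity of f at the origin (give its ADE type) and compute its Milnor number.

The Hessian of f at 0 has rank 1. Corank 1: A-series; mu = 4 gives A_4.

Type A_{4}, Milnor number mu = 4.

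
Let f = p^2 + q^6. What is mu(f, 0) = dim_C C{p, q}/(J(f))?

The Hessian of f at 0 has rank 1. Corank 1: A-series; mu = 5 gives A_5.

5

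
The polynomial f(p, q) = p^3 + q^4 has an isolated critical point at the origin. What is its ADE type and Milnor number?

Type E_{6}, Milnor number mu = 6.

The Hessian of f at 0 is [[0, 0], [0, 0]] with rank 0, so corank 2. A Groebner basis of the Jacobian ideal J(f) in C{p,q} is {q^3, p^2}; counting standard monomials gives mu = 6. Corank 2; j^3 = p^3 is a perfect cube, so E-series; the 4-jet and mu = 6 give E_6.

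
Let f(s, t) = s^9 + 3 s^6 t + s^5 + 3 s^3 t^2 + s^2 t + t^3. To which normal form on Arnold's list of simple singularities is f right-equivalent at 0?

D_{4}

The Hessian of f at 0 has rank 0. Corank 2; j^3 = t*(s^2 + t^2) splits into three distinct lines over C (the quadratic factor has nonzero discriminant), so D_4.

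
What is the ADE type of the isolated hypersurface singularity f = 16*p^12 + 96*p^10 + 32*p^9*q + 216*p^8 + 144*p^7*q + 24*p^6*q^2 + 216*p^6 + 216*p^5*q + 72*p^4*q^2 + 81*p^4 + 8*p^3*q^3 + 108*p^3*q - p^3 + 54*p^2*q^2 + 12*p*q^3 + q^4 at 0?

E_{6}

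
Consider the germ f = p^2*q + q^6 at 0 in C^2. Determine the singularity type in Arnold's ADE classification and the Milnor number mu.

Type D7, Milnor number mu = 7.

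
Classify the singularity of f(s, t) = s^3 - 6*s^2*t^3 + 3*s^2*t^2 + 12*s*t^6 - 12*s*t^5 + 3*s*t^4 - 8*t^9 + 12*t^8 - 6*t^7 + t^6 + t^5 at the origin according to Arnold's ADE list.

E_{8}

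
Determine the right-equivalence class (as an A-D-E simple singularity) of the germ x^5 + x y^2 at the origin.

D6

The Hessian of f at 0 has rank 0. Corank 2; j^3 = x*y^2 has shape L^2 M (L != M), so D-series; mu = 6 gives D_6.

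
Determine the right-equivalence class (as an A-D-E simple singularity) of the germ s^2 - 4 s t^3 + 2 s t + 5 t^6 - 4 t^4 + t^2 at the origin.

A5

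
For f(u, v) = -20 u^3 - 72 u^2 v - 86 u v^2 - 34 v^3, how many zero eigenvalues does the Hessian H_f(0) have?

Hessian at 0 has rank 0.

2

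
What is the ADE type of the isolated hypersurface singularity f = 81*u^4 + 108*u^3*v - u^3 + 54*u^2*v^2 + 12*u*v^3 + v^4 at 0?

E_{6}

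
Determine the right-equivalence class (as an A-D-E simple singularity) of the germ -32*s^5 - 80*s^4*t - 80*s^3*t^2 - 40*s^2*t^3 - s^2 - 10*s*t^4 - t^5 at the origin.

A_{4}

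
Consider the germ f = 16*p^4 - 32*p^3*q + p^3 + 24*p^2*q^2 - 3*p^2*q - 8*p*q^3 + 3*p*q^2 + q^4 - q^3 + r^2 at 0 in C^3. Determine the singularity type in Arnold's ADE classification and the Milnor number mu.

The Hessian of f at 0 has rank 1. Corank 2; j^3 = (p - q)^3 is a perfect cube, so E-series; the 4-jet and mu = 6 give E_6.

Type E6, Milnor number mu = 6.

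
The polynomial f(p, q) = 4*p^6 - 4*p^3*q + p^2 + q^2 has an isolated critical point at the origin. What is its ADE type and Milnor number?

Type A1, Milnor number mu = 1.

The Hessian of f at 0 is [[2, 0], [0, 2]] with rank 2, so corank 0. A Groebner basis of the Jacobian ideal J(f) in C{p,q} is {p, q}; counting standard monomials gives mu = 1. Corank 0: nondegenerate Morse point, so A_1.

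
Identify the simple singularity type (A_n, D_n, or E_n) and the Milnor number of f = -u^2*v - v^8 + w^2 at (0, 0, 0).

The Hessian of f at 0 has rank 1. Corank 2; j^3 = -u^2*v has shape L^2 M (L != M), so D-series; mu = 9 gives D_9.

Type D_9, Milnor number mu = 9.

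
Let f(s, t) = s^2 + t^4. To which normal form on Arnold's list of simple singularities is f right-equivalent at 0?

A_{3}

The Hessian of f at 0 has rank 1. Corank 1: A-series; mu = 3 gives A_3.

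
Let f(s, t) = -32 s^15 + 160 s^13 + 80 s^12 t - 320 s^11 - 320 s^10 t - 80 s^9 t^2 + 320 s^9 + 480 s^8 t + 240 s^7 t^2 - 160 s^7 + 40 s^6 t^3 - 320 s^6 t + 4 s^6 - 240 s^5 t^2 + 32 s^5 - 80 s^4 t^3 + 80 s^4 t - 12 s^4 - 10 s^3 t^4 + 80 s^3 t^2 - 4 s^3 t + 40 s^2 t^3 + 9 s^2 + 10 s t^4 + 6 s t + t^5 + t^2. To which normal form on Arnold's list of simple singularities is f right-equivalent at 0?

The Hessian of f at 0 has rank 1. Corank 1: A-series; mu = 4 gives A_4.

A_4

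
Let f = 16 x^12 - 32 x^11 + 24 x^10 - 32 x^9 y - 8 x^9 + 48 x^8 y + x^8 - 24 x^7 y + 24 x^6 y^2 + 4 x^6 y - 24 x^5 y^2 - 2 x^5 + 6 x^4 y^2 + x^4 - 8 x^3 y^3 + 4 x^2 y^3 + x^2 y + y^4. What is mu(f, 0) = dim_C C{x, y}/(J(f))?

The Hessian of f at 0 is [[0, 0], [0, 0]] with rank 0, so corank 2. A Groebner basis of the Jacobian ideal J(f) in C{x,y} is {x^3, x^2/4 + y^3, x*y}; counting standard monomials gives mu = 5. Corank 2; j^3 = x^2*y has shape L^2 M (L != M), so D-series; mu = 5 gives D_5.

5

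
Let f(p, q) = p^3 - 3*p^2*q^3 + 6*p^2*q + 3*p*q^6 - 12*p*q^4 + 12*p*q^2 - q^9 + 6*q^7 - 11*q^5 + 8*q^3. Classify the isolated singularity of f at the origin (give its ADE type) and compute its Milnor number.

The Hessian of f at 0 has rank 0. Corank 2; j^3 = (p + 2*q)^3 is a perfect cube, so E-series; the 5-jet and mu = 8 give E_8.

Type E8, Milnor number mu = 8.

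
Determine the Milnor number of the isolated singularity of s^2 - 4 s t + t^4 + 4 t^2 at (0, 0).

The Hessian of f at 0 has rank 1. Corank 1: A-series; mu = 3 gives A_3.

3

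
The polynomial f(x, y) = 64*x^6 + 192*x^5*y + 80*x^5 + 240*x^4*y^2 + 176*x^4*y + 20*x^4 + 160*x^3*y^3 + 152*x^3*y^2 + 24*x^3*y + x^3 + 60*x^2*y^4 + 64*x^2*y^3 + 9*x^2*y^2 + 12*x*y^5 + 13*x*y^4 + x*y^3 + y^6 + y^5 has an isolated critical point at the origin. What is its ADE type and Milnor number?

Type E_{7}, Milnor number mu = 7.

The Hessian of f at 0 has rank 0. Corank 2; j^3 = x^3 is a perfect cube, so E-series; the 4-jet and mu = 7 give E_7.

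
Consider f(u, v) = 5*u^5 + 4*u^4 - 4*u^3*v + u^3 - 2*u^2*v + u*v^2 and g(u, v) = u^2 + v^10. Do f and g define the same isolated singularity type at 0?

No.

The Hessian of f at 0 has rank 0. Corank 2; j^3 = u*(u - v)^2 has shape L^2 M (L != M), so D-series; mu = 6 gives D_6. The Hessian of g at 0 has rank 1. Corank 1: A-series; mu = 9 gives A_9. f is D_6 but g is A_9, hence not right-equivalent.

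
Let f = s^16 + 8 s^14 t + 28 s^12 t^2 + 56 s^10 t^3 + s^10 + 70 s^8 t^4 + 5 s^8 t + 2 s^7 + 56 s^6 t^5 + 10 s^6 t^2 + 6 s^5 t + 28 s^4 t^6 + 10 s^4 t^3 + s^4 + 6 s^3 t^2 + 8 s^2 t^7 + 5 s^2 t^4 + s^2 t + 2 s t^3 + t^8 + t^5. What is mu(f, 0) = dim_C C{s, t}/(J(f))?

The Hessian of f at 0 has rank 0. Corank 2; j^3 = s^2*t has shape L^2 M (L != M), so D-series; mu = 9 gives D_9.

9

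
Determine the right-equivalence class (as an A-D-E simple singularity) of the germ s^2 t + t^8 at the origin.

D9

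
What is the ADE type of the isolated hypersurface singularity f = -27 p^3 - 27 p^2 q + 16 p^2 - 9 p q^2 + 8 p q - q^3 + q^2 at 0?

A_2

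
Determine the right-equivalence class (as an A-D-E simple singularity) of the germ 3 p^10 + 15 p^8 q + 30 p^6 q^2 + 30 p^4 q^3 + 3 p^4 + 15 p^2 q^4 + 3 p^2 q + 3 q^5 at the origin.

The Hessian of f at 0 is [[0, 0], [0, 0]] with rank 0, so corank 2. A Groebner basis of the Jacobian ideal J(f) in C{p,q} is {p^2/5 + q^4, p^3, p*q}; counting standard monomials gives mu = 6. Corank 2; j^3 = 3*p^2*q has shape L^2 M (L != M), so D-series; mu = 6 gives D_6.

D_6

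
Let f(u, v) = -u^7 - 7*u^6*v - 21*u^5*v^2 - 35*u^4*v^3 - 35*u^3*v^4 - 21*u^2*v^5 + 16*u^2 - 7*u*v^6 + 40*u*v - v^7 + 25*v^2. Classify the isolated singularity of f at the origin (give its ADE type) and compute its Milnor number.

Type A_{6}, Milnor number mu = 6.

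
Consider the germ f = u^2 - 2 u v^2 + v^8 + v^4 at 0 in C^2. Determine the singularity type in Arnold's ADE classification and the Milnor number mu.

The Hessian of f at 0 has rank 1. Corank 1: A-series; mu = 7 gives A_7.

Type A7, Milnor number mu = 7.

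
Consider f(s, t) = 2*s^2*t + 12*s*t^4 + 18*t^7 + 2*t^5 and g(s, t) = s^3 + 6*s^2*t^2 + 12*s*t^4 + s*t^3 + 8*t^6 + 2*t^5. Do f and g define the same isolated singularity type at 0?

No.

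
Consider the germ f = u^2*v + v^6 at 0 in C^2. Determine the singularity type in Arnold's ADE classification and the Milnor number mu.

Type D_{7}, Milnor number mu = 7.

The Hessian of f at 0 has rank 0. Corank 2; j^3 = u^2*v has shape L^2 M (L != M), so D-series; mu = 7 gives D_7.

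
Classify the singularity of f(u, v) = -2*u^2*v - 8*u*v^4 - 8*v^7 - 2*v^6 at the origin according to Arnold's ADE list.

D_{7}

The Hessian of f at 0 has rank 0. Corank 2; j^3 = -2*u^2*v has shape L^2 M (L != M), so D-series; mu = 7 gives D_7.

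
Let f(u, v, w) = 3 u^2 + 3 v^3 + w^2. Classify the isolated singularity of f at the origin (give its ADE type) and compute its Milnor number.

Type A_2, Milnor number mu = 2.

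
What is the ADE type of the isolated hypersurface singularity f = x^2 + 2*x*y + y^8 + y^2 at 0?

The Hessian of f at 0 is [[2, 2], [2, 2]] with rank 1, so corank 1. A Groebner basis of the Jacobian ideal J(f) in C{x,y} is {y^7, x + y}; counting standard monomials gives mu = 7. Corank 1: A-series; mu = 7 gives A_7.

A_7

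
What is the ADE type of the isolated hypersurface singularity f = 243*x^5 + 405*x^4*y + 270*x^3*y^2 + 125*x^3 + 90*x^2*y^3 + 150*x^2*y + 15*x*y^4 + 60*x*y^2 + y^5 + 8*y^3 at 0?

The Hessian of f at 0 has rank 0. Corank 2; j^3 = (5*x + 2*y)^3 is a perfect cube, so E-series; the 5-jet and mu = 8 give E_8.

E8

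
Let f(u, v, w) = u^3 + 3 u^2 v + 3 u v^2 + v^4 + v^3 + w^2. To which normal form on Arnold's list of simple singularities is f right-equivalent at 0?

The Hessian of f at 0 has rank 1. Corank 2; j^3 = (u + v)^3 is a perfect cube, so E-series; the 4-jet and mu = 6 give E_6.

E_6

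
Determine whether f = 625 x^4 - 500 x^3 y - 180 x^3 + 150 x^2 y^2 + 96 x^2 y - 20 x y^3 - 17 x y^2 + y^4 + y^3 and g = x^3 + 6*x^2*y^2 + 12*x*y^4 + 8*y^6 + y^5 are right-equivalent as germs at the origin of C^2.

The Hessian of f at 0 is [[0, 0], [0, 0]] with rank 0, so corank 2. A Groebner basis of the Jacobian ideal J(f) in C{x,y} is {x*y^2 + 54*x*y/5 - 9*y^2/5, 324*x*y/5 + y^3 - 54*y^2/5, x^2 - 11*x*y/30 + y^2/30}; counting standard monomials gives mu = 5. Corank 2; j^3 = -(5*x - y)*(6*x - y)^2 has shape L^2 M (L != M), so D-series; mu = 5 gives D_5. The Hessian of g at 0 is [[0, 0], [0, 0]] with rank 0, so corank 2. A Groebner basis of the Jacobian ideal J(g) in C{x,y} is {y^4, x^3, x^2/4 + x*y^2}; counting standard monomials gives mu = 8. Corank 2; j^3 = x^3 is a perfect cube, so E-series; the 5-jet and mu = 8 give E_8. f is D_5 but g is E_8, hence not right-equivalent.

No.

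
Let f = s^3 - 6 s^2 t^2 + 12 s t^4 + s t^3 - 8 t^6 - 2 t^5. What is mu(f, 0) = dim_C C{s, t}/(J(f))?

7

The Hessian of f at 0 is [[0, 0], [0, 0]] with rank 0, so corank 2. A Groebner basis of the Jacobian ideal J(f) in C{s,t} is {-s^2/4 + t^4 - t^3/12, s^3, s^2*t + s^2/12 + t^3/36, -s^2/2 + s*t^2 - t^3/6}; counting standard monomials gives mu = 7. Corank 2; j^3 = s^3 is a perfect cube, so E-series; the 4-jet and mu = 7 give E_7.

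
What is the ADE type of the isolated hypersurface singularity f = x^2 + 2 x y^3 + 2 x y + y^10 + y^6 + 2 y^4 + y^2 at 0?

A_9

The Hessian of f at 0 has rank 1. Corank 1: A-series; mu = 9 gives A_9.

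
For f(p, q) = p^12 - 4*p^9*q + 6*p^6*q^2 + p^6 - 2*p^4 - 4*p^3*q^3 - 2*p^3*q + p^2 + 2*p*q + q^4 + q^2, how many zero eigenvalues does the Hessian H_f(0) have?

The Hessian at 0 is [[2, 2], [2, 2]] of rank 1; hence corank 1.

1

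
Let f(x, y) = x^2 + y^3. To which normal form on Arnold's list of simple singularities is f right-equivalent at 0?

A_{2}

The Hessian of f at 0 has rank 1. Corank 1: A-series; mu = 2 gives A_2.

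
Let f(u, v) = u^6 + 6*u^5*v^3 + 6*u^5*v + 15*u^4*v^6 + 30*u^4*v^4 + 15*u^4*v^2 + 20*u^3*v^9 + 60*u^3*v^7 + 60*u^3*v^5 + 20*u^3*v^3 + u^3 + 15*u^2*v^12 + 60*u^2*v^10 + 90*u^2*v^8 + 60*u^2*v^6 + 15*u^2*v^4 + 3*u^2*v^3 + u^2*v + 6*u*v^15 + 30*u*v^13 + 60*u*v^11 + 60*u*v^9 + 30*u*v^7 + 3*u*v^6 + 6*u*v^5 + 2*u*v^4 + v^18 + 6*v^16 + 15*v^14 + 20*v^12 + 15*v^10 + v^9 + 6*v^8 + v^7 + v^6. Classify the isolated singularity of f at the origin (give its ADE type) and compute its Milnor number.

The Hessian of f at 0 has rank 0. Corank 2; j^3 = u^2*(u + v) has shape L^2 M (L != M), so D-series; mu = 7 gives D_7.

Type D_{7}, Milnor number mu = 7.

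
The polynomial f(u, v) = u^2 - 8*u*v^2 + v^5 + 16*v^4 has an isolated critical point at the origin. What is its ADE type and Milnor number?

The Hessian of f at 0 has rank 1. Corank 1: A-series; mu = 4 gives A_4.

Type A_{4}, Milnor number mu = 4.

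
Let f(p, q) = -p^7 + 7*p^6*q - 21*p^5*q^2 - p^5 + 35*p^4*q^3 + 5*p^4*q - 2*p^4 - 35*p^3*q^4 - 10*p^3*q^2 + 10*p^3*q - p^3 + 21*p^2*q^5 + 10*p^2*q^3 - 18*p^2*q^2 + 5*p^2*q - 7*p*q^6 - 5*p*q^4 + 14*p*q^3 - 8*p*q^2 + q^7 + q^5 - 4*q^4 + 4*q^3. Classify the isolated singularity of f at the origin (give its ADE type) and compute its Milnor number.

Type D_{8}, Milnor number mu = 8.

The Hessian of f at 0 has rank 0. Corank 2; j^3 = -(p - 2*q)^2*(p - q) has shape L^2 M (L != M), so D-series; mu = 8 gives D_8.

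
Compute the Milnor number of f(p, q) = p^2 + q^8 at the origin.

7

The Hessian of f at 0 is [[2, 0], [0, 0]] with rank 1, so corank 1. A Groebner basis of the Jacobian ideal J(f) in C{p,q} is {q^7, p}; counting standard monomials gives mu = 7. Corank 1: A-series; mu = 7 gives A_7.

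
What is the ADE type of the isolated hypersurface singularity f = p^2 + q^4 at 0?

The Hessian of f at 0 has rank 1. Corank 1: A-series; mu = 3 gives A_3.

A_{3}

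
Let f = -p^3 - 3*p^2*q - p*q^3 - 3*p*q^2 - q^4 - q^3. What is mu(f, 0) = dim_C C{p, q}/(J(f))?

7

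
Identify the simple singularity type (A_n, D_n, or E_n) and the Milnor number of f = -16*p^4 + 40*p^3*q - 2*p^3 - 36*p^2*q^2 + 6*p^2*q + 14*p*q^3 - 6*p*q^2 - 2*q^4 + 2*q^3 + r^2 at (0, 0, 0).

Type E7, Milnor number mu = 7.

The Hessian of f at 0 has rank 1. Corank 2; j^3 = -2*(p - q)^3 is a perfect cube, so E-series; the 4-jet and mu = 7 give E_7.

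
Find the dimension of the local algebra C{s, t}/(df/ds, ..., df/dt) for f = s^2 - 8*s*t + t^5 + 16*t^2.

The Hessian of f at 0 has rank 1. Corank 1: A-series; mu = 4 gives A_4.

4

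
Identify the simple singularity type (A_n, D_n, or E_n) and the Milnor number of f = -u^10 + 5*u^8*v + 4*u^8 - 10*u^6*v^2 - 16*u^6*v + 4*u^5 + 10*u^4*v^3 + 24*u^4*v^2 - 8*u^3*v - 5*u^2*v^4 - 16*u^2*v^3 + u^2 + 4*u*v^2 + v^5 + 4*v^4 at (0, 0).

Type A_4, Milnor number mu = 4.

The Hessian of f at 0 is [[2, 0], [0, 0]] with rank 1, so corank 1. A Groebner basis of the Jacobian ideal J(f) in C{u,v} is {u^2, u/2 + v^2}; counting standard monomials gives mu = 4. Corank 1: A-series; mu = 4 gives A_4.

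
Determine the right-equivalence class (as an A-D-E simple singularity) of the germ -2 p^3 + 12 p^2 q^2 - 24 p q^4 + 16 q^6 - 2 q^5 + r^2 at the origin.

The Hessian of f at 0 is [[0, 0, 0], [0, 0, 0], [0, 0, 2]] with rank 1, so corank 2. A Groebner basis of the Jacobian ideal J(f) in C{p,q,r} is {q^4, p^3, -p^2/4 + p*q^2, r}; counting standard monomials gives mu = 8. Corank 2; j^3 = -2*p^3 is a perfect cube, so E-series; the 5-jet and mu = 8 give E_8.

E_8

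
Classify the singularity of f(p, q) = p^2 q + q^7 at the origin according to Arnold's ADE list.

D8

The Hessian of f at 0 is [[0, 0], [0, 0]] with rank 0, so corank 2. A Groebner basis of the Jacobian ideal J(f) in C{p,q} is {p^2/7 + q^6, p^3, p*q}; counting standard monomials gives mu = 8. Corank 2; j^3 = p^2*q has shape L^2 M (L != M), so D-series; mu = 8 gives D_8.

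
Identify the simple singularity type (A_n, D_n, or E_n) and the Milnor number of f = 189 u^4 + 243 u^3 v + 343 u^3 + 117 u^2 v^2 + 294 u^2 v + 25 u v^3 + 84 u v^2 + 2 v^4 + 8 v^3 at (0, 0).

Type E_{7}, Milnor number mu = 7.

The Hessian of f at 0 is [[0, 0], [0, 0]] with rank 0, so corank 2. A Groebner basis of the Jacobian ideal J(f) in C{u,v} is {5764801*u^2/3 + 3294172*u*v/3 + v^4 + 343*v^3/9 + 470596*v^2/3, u^3 + 1274*u^2/3 + 728*u*v/3 + 2*v^3/63 + 104*v^2/3, u^2*v - 8575*u^2/9 - 4900*u*v/9 - 19*v^3/189 - 700*v^2/9, 4802*u^2/3 + u*v^2 + 2744*u*v/3 + 20*v^3/63 + 392*v^2/3}; counting standard monomials gives mu = 7. Corank 2; j^3 = (7*u + 2*v)^3 is a perfect cube, so E-series; the 4-jet and mu = 7 give E_7.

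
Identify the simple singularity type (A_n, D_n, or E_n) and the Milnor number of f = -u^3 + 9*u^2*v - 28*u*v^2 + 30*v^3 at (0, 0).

Type D_4, Milnor number mu = 4.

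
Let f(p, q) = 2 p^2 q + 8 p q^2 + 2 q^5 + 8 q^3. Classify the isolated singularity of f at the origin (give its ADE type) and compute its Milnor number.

Type D_6, Milnor number mu = 6.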